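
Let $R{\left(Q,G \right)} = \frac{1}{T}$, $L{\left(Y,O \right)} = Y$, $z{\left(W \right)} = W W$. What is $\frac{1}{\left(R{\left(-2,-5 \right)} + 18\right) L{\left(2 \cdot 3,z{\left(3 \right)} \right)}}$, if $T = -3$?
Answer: $\frac{1}{106} \approx 0.009434$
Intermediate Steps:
$z{\left(W \right)} = W^{2}$
$R{\left(Q,G \right)} = - \frac{1}{3}$ ($R{\left(Q,G \right)} = \frac{1}{-3} = - \frac{1}{3}$)
$\frac{1}{\left(R{\left(-2,-5 \right)} + 18\right) L{\left(2 \cdot 3,z{\left(3 \right)} \right)}} = \frac{1}{\left(- \frac{1}{3} + 18\right) 2 \cdot 3} = \frac{1}{\frac{53}{3} \cdot 6} = \frac{1}{106}$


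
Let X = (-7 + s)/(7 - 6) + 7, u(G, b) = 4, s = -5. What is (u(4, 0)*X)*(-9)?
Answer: 180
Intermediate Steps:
X = -5 (X = (-7 - 5)/(7 - 6) + 7 = -12/1 + 7 = -12*1 + 7 = -12 + 7 = -5)
(u(4, 0)*X)*(-9) = (4*(-5))*(-9) = -20*(-9) = 180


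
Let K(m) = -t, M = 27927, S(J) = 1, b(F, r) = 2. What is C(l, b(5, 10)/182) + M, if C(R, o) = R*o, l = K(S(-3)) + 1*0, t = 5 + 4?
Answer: 2541348/91 ≈ 27927.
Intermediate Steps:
t = 9
K(m) = -9 (K(m) = -1*9 = -9)
l = -9 (l = -9 + 1*0 = -9 + 0 = -9)
C(l, b(5, 10)/182) + M = -18/182 + 27927 = -9*1/91 + 27927 = -9/91 + 27927 = 2541348/91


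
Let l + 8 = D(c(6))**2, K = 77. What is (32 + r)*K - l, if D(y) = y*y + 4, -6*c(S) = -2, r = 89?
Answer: 753956/81 ≈ 9308.1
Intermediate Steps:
c(S) = 1/3 (c(S) = -1/6*(-2) = 1/3)
D(y) = 4 + y**2 (D(y) = y**2 + 4 = 4 + y**2)
l = 721/81 (l = -8 + (4 + (1/3)**2)**2 = -8 + (4 + 1/9)**2 = -8 + (37/9)**2 = -8 + 1369/81 = 721/81 ≈ 8.9012)
(32 + r)*K - l = (32 + 89)*77 - 1*721/81 = 121*77 - 721/81 = 9317 - 721/81 = 753956/81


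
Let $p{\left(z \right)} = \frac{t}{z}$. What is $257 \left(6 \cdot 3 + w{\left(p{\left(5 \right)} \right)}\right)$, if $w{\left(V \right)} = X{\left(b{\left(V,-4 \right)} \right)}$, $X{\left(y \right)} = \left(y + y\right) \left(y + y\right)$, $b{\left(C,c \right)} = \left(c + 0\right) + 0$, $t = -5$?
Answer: $21074$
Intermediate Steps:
$b{\left(C,c \right)} = c$ ($b{\left(C,c \right)} = c + 0 = c$)
$p{\left(z \right)} = - \frac{5}{z}$
$X{\left(y \right)} = 4 y^{2}$ ($X{\left(y \right)} = 2 y 2 y = 4 y^{2}$)
$w{\left(V \right)} = 64$ ($w{\left(V \right)} = 4 \left(-4\right)^{2} = 4 \cdot 16 = 64$)
$257 \left(6 \cdot 3 + w{\left(p{\left(5 \right)} \right)}\right) = 257 \left(6 \cdot 3 + 64\right) = 257 \left(18 + 64\right) = 257 \cdot 82 = 21074$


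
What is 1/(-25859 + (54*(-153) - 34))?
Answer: -1/34155 ≈ -2.9278e-5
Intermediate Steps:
1/(-25859 + (54*(-153) - 34)) = 1/(-25859 + (-8262 - 34)) = 1/(-25859 - 8296) = 1/(-34155) = -1/34155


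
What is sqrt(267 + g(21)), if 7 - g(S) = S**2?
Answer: I*sqrt(167) ≈ 12.923*I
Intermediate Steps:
g(S) = 7 - S**2
sqrt(267 + g(21)) = sqrt(267 + (7 - 1*21**2)) = sqrt(267 + (7 - 1*441)) = sqrt(267 + (7 - 441)) = sqrt(267 - 434) = sqrt(-167) = I*sqrt(167)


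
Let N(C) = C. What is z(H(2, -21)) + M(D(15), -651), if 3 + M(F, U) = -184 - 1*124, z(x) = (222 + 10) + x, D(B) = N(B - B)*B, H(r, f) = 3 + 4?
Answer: -72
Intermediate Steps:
H(r, f) = 7
D(B) = 0 (D(B) = (B - B)*B = 0*B = 0)
z(x) = 232 + x
M(F, U) = -311 (M(F, U) = -3 + (-184 - 1*124) = -3 + (-184 - 124) = -3 - 308 = -311)
z(H(2, -21)) + M(D(15), -651) = (232 + 7) - 311 = 239 - 311 = -72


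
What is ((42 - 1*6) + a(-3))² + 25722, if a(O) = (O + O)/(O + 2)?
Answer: 27486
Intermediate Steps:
a(O) = 2*O/(2 + O) (a(O) = (2*O)/(2 + O) = 2*O/(2 + O))
((42 - 1*6) + a(-3))² + 25722 = ((42 - 1*6) + 2*(-3)/(2 - 3))² + 25722 = ((42 - 6) + 2*(-3)/(-1))² + 25722 = (36 + 2*(-3)*(-1))² + 25722 = (36 + 6)² + 25722 = 42² + 25722 = 1764 + 25722 = 27486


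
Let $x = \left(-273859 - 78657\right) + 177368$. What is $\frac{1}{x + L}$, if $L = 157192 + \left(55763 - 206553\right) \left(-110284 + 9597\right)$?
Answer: $\frac{1}{15182574774} \approx 6.5865 \cdot 10^{-11}$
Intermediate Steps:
$x = -175148$ ($x = \left(-273859 - 78657\right) + 177368 = -352516 + 177368 = -175148$)
$L = 15182749922$ ($L = 157192 - -15182592730 = 157192 + 15182592730 = 15182749922$)
$\frac{1}{x + L} = \frac{1}{-175148 + 15182749922} = \frac{1}{15182574774}$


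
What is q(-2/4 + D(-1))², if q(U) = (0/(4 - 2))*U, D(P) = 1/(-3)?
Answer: 0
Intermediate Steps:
D(P) = -⅓ (D(P) = 1*(-⅓) = -⅓)
q(U) = 0 (q(U) = (0/2)*U = (0*(½))*U = 0*U = 0)
q(-2/4 + D(-1))² = 0² = 0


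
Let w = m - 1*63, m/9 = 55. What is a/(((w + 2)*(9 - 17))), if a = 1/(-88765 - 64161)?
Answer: 1/530959072 ≈ 1.8834e-9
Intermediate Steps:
m = 495 (m = 9*55 = 495)
a = -1/152926 (a = 1/(-152926) = -1/152926 ≈ -6.5391e-6)
w = 432 (w = 495 - 1*63 = 495 - 63 = 432)
a/(((w + 2)*(9 - 17))) = -1/((9 - 17)*(432 + 2))/152926 = -1/(152926*(434*(-8))) = -1/152926/(-3472) = -1/152926*(-1/3472) = 1/530959072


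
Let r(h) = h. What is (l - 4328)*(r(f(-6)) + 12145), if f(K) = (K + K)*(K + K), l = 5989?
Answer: 20412029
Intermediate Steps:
f(K) = 4*K² (f(K) = (2*K)*(2*K) = 4*K²)
(l - 4328)*(r(f(-6)) + 12145) = (5989 - 4328)*(4*(-6)² + 12145) = 1661*(4*36 + 12145) = 1661*(144 + 12145) = 1661*12289 = 20412029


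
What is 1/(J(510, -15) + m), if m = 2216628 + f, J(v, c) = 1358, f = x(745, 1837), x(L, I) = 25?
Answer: 1/2218011 ≈ 4.5085e-7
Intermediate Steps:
f = 25
m = 2216653 (m = 2216628 + 25 = 2216653)
1/(J(510, -15) + m) = 1/(1358 + 2216653) = 1/2218011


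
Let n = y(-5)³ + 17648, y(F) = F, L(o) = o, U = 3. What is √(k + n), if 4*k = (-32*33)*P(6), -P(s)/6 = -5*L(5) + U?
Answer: 15*I*√77 ≈ 131.62*I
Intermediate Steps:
P(s) = 132 (P(s) = -6*(-5*5 + 3) = -6*(-25 + 3) = -6*(-22) = 132)
n = 17523 (n = (-5)³ + 17648 = -125 + 17648 = 17523)
k = -34848 (k = (-32*33*132)/4 = (-1056*132)/4 = (¼)*(-139392) = -34848)
√(k + n) = √(-34848 + 17523) = √(-17325) = 15*I*√77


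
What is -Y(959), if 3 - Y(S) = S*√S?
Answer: -3 + 959*√959 ≈ 29695.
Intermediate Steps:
Y(S) = 3 - S^(3/2) (Y(S) = 3 - S*√S = 3 - S^(3/2))
-Y(959) = -(3 - 959^(3/2)) = -(3 - 959*√959) = -3 + 959*√959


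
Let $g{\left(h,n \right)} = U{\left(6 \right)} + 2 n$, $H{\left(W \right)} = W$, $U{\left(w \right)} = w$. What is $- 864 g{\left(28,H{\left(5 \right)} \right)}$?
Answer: $-13824$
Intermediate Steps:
$g{\left(h,n \right)} = 6 + 2 n$
$- 864 g{\left(28,H{\left(5 \right)} \right)} = - 864 \left(6 + 2 \cdot 5\right) = - 864 \left(6 + 10\right) = - 864 \cdot 16 = \left(-1\right) 13824 = -13824$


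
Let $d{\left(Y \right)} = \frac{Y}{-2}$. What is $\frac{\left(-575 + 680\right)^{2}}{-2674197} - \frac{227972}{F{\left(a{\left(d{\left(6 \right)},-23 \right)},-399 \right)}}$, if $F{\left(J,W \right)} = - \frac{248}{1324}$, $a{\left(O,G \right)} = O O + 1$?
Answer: $\frac{11210639669703}{9211123} \approx 1.2171 \cdot 10^{6}$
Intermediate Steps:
$d{\left(Y \right)} = - \frac{Y}{2}$ ($d{\left(Y \right)} = Y \left(- \frac{1}{2}\right) = - \frac{Y}{2}$)
$a{\left(O,G \right)} = 1 + O^{2}$ ($a{\left(O,G \right)} = O^{2} + 1 = 1 + O^{2}$)
$F{\left(J,W \right)} = - \frac{62}{331}$ ($F{\left(J,W \right)} = \left(-248\right) \frac{1}{1324} = - \frac{62}{331}$)
$\frac{\left(-575 + 680\right)^{2}}{-2674197} - \frac{227972}{F{\left(a{\left(d{\left(6 \right)},-23 \right)},-399 \right)}} = \frac{\left(-575 + 680\right)^{2}}{-2674197} - \frac{227972}{- \frac{62}{331}} = 105^{2} \left(- \frac{1}{2674197}\right) - - \frac{37729366}{31} = 11025 \left(- \frac{1}{2674197}\right) + \frac{37729366}{31} = - \frac{1225}{297133} + \frac{37729366}{31} = \frac{11210639669703}{9211123}$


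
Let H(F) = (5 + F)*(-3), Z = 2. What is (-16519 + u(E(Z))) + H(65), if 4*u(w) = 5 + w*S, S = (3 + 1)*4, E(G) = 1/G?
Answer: -66903/4 ≈ -16726.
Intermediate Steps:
S = 16 (S = 4*4 = 16)
H(F) = -15 - 3*F
u(w) = 5/4 + 4*w (u(w) = (5 + w*16)/4 = (5 + 16*w)/4 = 5/4 + 4*w)
(-16519 + u(E(Z))) + H(65) = (-16519 + (5/4 + 4/2)) + (-15 - 3*65) = (-16519 + (5/4 + 4*(½))) + (-15 - 195) = (-16519 + (5/4 + 2)) - 210 = (-16519 + 13/4) - 210 = -66063/4 - 210 = -66903/4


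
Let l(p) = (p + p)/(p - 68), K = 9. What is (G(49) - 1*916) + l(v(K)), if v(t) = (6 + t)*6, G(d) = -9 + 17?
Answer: -9898/11 ≈ -899.82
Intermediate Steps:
G(d) = 8
v(t) = 36 + 6*t
l(p) = 2*p/(-68 + p) (l(p) = (2*p)/(-68 + p) = 2*p/(-68 + p))
(G(49) - 1*916) + l(v(K)) = (8 - 1*916) + 2*(36 + 6*9)/(-68 + (36 + 6*9)) = (8 - 916) + 2*(36 + 54)/(-68 + (36 + 54)) = -908 + 2*90/(-68 + 90) = -908 + 2*90/22 = -908 + 2*90*(1/22) = -908 + 90/11 = -9898/11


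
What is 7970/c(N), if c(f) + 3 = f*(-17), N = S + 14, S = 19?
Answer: -3985/282 ≈ -14.131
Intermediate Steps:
N = 33 (N = 19 + 14 = 33)
c(f) = -3 - 17*f (c(f) = -3 + f*(-17) = -3 - 17*f)
7970/c(N) = 7970/(-3 - 17*33) = 7970/(-3 - 561) = 7970/(-564) = 7970*(-1/564) = -3985/282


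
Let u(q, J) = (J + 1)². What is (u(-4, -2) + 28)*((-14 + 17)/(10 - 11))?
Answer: -87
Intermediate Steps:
u(q, J) = (1 + J)²
(u(-4, -2) + 28)*((-14 + 17)/(10 - 11)) = ((1 - 2)² + 28)*((-14 + 17)/(10 - 11)) = ((-1)² + 28)*(3/(-1)) = (1 + 28)*(3*(-1)) = 29*(-3) = -87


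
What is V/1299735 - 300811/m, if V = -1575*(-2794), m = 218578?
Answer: 12686418507/6313188374 ≈ 2.0095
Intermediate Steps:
V = 4400550
V/1299735 - 300811/m = 4400550/1299735 - 300811/218578 = 4400550*(1/1299735) - 300811*1/218578 = 97790/28883 - 300811/218578 = 12686418507/6313188374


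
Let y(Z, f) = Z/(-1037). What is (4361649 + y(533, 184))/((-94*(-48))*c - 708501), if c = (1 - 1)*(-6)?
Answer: -4523029480/734715537 ≈ -6.1562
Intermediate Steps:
c = 0 (c = 0*(-6) = 0)
y(Z, f) = -Z/1037 (y(Z, f) = Z*(-1/1037) = -Z/1037)
(4361649 + y(533, 184))/((-94*(-48))*c - 708501) = (4361649 - 1/1037*533)/(-94*(-48)*0 - 708501) = (4361649 - 533/1037)/(4512*0 - 708501) = 4523029480/(1037*(0 - 708501)) = (4523029480/1037)/(-708501) = (4523029480/1037)*(-1/708501) = -4523029480/734715537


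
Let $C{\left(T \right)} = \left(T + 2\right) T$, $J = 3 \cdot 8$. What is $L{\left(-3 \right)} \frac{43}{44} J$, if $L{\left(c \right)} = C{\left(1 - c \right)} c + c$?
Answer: $- \frac{19350}{11} \approx -1759.1$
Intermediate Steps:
$J = 24$
$C{\left(T \right)} = T \left(2 + T\right)$ ($C{\left(T \right)} = \left(2 + T\right) T = T \left(2 + T\right)$)
$L{\left(c \right)} = c + c \left(1 - c\right) \left(3 - c\right)$ ($L{\left(c \right)} = \left(1 - c\right) \left(2 - \left(-1 + c\right)\right) c + c = \left(1 - c\right) \left(3 - c\right) c + c = c \left(1 - c\right) \left(3 - c\right) + c = c + c \left(1 - c\right) \left(3 - c\right)$)
$L{\left(-3 \right)} \frac{43}{44} J = - 3 \left(4 + \left(-3\right)^{2} - -12\right) \frac{43}{44} \cdot 24 = - 3 \left(4 + 9 + 12\right) 43 \cdot \frac{1}{44} \cdot 24 = \left(-3\right) 25 \cdot \frac{43}{44} \cdot 24 = \left(-75\right) \frac{43}{44} \cdot 24 = \left(- \frac{3225}{44}\right) 24 = - \frac{19350}{11}$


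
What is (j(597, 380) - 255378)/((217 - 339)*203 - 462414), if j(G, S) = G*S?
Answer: 14259/243590 ≈ 0.058537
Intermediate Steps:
(j(597, 380) - 255378)/((217 - 339)*203 - 462414) = (597*380 - 255378)/((217 - 339)*203 - 462414) = (226860 - 255378)/(-122*203 - 462414) = -28518/(-24766 - 462414) = -28518/(-487180) = -28518*(-1/487180) = 14259/243590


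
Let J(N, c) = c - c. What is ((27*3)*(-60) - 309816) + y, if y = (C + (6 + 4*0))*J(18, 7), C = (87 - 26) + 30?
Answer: -314676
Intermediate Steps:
J(N, c) = 0
C = 91 (C = 61 + 30 = 91)
y = 0 (y = (91 + (6 + 4*0))*0 = (91 + (6 + 0))*0 = (91 + 6)*0 = 97*0 = 0)
((27*3)*(-60) - 309816) + y = ((27*3)*(-60) - 309816) + 0 = (81*(-60) - 309816) + 0 = (-4860 - 309816) + 0 = -314676 + 0 = -314676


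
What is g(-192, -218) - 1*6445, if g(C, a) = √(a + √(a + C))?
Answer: -6445 + √(-218 + I*√410) ≈ -6444.3 + 14.781*I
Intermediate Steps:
g(C, a) = √(a + √(C + a))
g(-192, -218) - 1*6445 = √(-218 + √(-192 - 218)) - 1*6445 = √(-218 + √(-410)) - 6445 = √(-218 + I*√410) - 6445 = -6445 + √(-218 + I*√410)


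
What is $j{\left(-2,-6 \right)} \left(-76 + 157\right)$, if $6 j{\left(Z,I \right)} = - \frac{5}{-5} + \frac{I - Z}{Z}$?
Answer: $\frac{81}{2} \approx 40.5$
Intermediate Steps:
$j{\left(Z,I \right)} = \frac{1}{6} + \frac{I - Z}{6 Z}$ ($j{\left(Z,I \right)} = \frac{- \frac{5}{-5} + \frac{I - Z}{Z}}{6} = \frac{\left(-5\right) \left(- \frac{1}{5}\right) + \frac{I - Z}{Z}}{6} = \frac{1 + \frac{I - Z}{Z}}{6} = \frac{1}{6} + \frac{I - Z}{6 Z}$)
$j{\left(-2,-6 \right)} \left(-76 + 157\right) = \frac{1}{6} \left(-6\right) \frac{1}{-2} \left(-76 + 157\right) = \frac{1}{6} \left(-6\right) \left(- \frac{1}{2}\right) 81 = \frac{1}{2} \cdot 81 = \frac{81}{2}$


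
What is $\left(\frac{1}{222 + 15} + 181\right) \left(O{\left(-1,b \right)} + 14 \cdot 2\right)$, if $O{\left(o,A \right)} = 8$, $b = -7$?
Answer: $\frac{514776}{79} \approx 6516.1$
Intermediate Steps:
$\left(\frac{1}{222 + 15} + 181\right) \left(O{\left(-1,b \right)} + 14 \cdot 2\right) = \left(\frac{1}{222 + 15} + 181\right) \left(8 + 14 \cdot 2\right) = \left(\frac{1}{237} + 181\right) \left(8 + 28\right) = \left(\frac{1}{237} + 181\right) 36 = \frac{42898}{237} \cdot 36 = \frac{514776}{79}$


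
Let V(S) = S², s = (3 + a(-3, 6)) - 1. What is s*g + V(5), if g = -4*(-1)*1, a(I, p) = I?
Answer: 21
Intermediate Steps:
s = -1 (s = (3 - 3) - 1 = 0 - 1 = -1)
g = 4 (g = 4*1 = 4)
s*g + V(5) = -1*4 + 5² = -4 + 25 = 21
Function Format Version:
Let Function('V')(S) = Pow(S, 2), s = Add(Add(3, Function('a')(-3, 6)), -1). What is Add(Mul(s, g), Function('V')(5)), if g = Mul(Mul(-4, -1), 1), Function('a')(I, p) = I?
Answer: 21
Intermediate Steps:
s = -1 (s = Add(Add(3, -3), -1) = Add(0, -1) = -1)
g = 4 (g = Mul(4, 1) = 4)
Add(Mul(s, g), Function('V')(5)) = Add(Mul(-1, 4), Pow(5, 2)) = Add(-4, 25) = 21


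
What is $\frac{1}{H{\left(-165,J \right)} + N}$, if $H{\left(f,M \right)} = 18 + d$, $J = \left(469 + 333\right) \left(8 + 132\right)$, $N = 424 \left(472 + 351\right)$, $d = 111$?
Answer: $\frac{1}{349081} \approx 2.8647 \cdot 10^{-6}$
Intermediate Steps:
$N = 348952$ ($N = 424 \cdot 823 = 348952$)
$J = 112280$ ($J = 802 \cdot 140 = 112280$)
$H{\left(f,M \right)} = 129$ ($H{\left(f,M \right)} = 18 + 111 = 129$)
$\frac{1}{H{\left(-165,J \right)} + N} = \frac{1}{129 + 348952} = \frac{1}{349081}$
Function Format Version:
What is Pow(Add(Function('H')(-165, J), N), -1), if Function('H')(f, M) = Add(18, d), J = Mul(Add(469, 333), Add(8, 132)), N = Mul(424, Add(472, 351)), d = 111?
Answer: Rational(1, 349081) ≈ 2.8647e-6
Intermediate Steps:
N = 348952 (N = Mul(424, 823) = 348952)
J = 112280 (J = Mul(802, 140) = 112280)
Function('H')(f, M) = 129 (Function('H')(f, M) = Add(18, 111) = 129)
Pow(Add(Function('H')(-165, J), N), -1) = Pow(Add(129, 348952), -1) = Pow(349081, -1) = Rational(1, 349081)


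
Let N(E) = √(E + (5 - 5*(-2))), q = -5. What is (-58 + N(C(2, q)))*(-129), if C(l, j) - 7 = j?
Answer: 7482 - 129*√17 ≈ 6950.1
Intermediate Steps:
C(l, j) = 7 + j
N(E) = √(15 + E) (N(E) = √(E + (5 + 10)) = √(E + 15) = √(15 + E))
(-58 + N(C(2, q)))*(-129) = (-58 + √(15 + (7 - 5)))*(-129) = (-58 + √(15 + 2))*(-129) = (-58 + √17)*(-129) = 7482 - 129*√17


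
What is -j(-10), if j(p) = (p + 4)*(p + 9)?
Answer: -6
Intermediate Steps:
j(p) = (4 + p)*(9 + p)
-j(-10) = -(36 + (-10)² + 13*(-10)) = -(36 + 100 - 130) = -1*6 = -6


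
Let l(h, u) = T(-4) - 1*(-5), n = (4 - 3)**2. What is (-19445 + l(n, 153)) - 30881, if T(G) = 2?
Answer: -50319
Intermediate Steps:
n = 1 (n = 1**2 = 1)
l(h, u) = 7 (l(h, u) = 2 - 1*(-5) = 2 + 5 = 7)
(-19445 + l(n, 153)) - 30881 = (-19445 + 7) - 30881 = -19438 - 30881 = -50319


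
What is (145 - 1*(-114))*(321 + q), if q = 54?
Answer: 97125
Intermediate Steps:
(145 - 1*(-114))*(321 + q) = (145 - 1*(-114))*(321 + 54) = (145 + 114)*375 = 259*375 = 97125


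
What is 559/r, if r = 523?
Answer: 559/523 ≈ 1.0688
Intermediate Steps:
559/r = 559/523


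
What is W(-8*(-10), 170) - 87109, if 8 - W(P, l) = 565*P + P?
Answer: -132381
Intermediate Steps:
W(P, l) = 8 - 566*P (W(P, l) = 8 - (565*P + P) = 8 - 566*P)
W(-8*(-10), 170) - 87109 = (8 - (-4528)*(-10)) - 87109 = (8 - 566*80) - 87109 = (8 - 45280) - 87109 = -45272 - 87109 = -132381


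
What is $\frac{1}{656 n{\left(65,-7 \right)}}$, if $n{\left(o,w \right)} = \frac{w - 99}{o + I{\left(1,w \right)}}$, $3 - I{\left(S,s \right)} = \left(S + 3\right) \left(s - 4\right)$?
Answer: $- \frac{7}{4346} \approx -0.0016107$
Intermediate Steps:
$I{\left(S,s \right)} = 3 - \left(-4 + s\right) \left(3 + S\right)$ ($I{\left(S,s \right)} = 3 - \left(S + 3\right) \left(s - 4\right) = 3 - \left(3 + S\right) \left(-4 + s\right) = 3 - \left(-4 + s\right) \left(3 + S\right)$)
$n{\left(o,w \right)} = \frac{-99 + w}{19 + o - 4 w}$ ($n{\left(o,w \right)} = \frac{w - 99}{o + \left(15 - 3 w + 4 \cdot 1 - 1 w\right)} = \frac{-99 + w}{o + \left(15 - 3 w + 4 - w\right)} = \frac{-99 + w}{o - \left(-19 + 4 w\right)} = \frac{-99 + w}{19 + o - 4 w}$)
$\frac{1}{656 n{\left(65,-7 \right)}} = \frac{1}{656 \frac{-99 - 7}{19 + 65 - -28}} = \frac{1}{656 \frac{1}{19 + 65 + 28} \left(-106\right)} = \frac{1}{656 \cdot \frac{1}{112} \left(-106\right)} = \frac{1}{656 \left(- \frac{53}{56}\right)} = \frac{1}{656} \left(- \frac{56}{53}\right) = - \frac{7}{4346}$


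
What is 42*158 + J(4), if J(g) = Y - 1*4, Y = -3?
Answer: 6629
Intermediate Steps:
J(g) = -7 (J(g) = -3 - 1*4 = -3 - 4 = -7)
42*158 + J(4) = 42*158 - 7 = 6636 - 7 = 6629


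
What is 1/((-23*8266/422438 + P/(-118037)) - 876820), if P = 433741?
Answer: -24931657103/21860678415871922 ≈ -1.1405e-6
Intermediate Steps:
1/((-23*8266/422438 + P/(-118037)) - 876820) = 1/((-23*8266/422438 + 433741/(-118037)) - 876820) = 1/((-190118*1/422438 + 433741*(-1/118037)) - 876820) = 1/((-95059/211219 - 433741/118037) - 876820) = 1/(-102834819462/24931657103 - 876820) = 1/(-21860678415871922/24931657103) = -24931657103/21860678415871922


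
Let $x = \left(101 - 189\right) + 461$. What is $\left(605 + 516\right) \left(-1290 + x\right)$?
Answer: $-1027957$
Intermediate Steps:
$x = 373$ ($x = -88 + 461 = 373$)
$\left(605 + 516\right) \left(-1290 + x\right) = \left(605 + 516\right) \left(-1290 + 373\right) = 1121 \left(-917\right) = -1027957$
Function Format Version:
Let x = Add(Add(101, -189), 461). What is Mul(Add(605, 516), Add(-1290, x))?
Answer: -1027957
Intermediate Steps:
x = 373 (x = Add(-88, 461) = 373)
Mul(Add(605, 516), Add(-1290, x)) = Mul(Add(605, 516), Add(-1290, 373)) = Mul(1121, -917) = -1027957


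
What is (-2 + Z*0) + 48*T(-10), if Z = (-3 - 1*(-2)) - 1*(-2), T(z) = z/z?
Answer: 46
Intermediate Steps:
T(z) = 1
Z = 1 (Z = (-3 + 2) + 2 = -1 + 2 = 1)
(-2 + Z*0) + 48*T(-10) = (-2 + 1*0) + 48*1 = (-2 + 0) + 48 = -2 + 48 = 46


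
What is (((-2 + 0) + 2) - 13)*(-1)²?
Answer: -13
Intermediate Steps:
(((-2 + 0) + 2) - 13)*(-1)² = ((-2 + 2) - 13)*1 = (0 - 13)*1 = -13*1 = -13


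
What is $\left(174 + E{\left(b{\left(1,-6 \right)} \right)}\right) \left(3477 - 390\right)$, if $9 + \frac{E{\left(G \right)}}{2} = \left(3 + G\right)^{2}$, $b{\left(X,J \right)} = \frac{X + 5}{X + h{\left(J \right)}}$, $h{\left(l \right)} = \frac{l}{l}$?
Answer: $703836$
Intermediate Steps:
$h{\left(l \right)} = 1$
$b{\left(X,J \right)} = \frac{5 + X}{1 + X}$ ($b{\left(X,J \right)} = \frac{X + 5}{X + 1} = \frac{5 + X}{1 + X}$)
$E{\left(G \right)} = -18 + 2 \left(3 + G\right)^{2}$
$\left(174 + E{\left(b{\left(1,-6 \right)} \right)}\right) \left(3477 - 390\right) = \left(174 + 2 \frac{5 + 1}{1 + 1} \left(6 + \frac{5 + 1}{1 + 1}\right)\right) \left(3477 - 390\right) = \left(174 + 2 \cdot \frac{1}{2} \cdot 6 \left(6 + \frac{1}{2} \cdot 6\right)\right) 3087 = \left(174 + 2 \cdot 3 \left(6 + 3\right)\right) 3087 = \left(174 + 2 \cdot 3 \cdot 9\right) 3087 = \left(174 + 54\right) 3087 = 228 \cdot 3087 = 703836$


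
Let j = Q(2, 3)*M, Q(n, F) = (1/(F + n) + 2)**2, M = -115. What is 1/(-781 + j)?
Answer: -5/6688 ≈ -0.00074761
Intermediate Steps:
Q(n, F) = (2 + 1/(F + n))**2
j = -2783/5 (j = ((1 + 2*3 + 2*2)**2/(3 + 2)**2)*(-115) = ((1 + 6 + 4)**2/5**2)*(-115) = ((1/25)*11**2)*(-115) = ((1/25)*121)*(-115) = (121/25)*(-115) = -2783/5 ≈ -556.60)
1/(-781 + j) = 1/(-781 - 2783/5) = 1/(-6688/5) = -5/6688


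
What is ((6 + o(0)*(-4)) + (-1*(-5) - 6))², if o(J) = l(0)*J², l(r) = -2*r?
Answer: 25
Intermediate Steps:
o(J) = 0 (o(J) = (-2*0)*J² = 0*J² = 0)
((6 + o(0)*(-4)) + (-1*(-5) - 6))² = ((6 + 0*(-4)) + (-1*(-5) - 6))² = ((6 + 0) + (5 - 6))² = (6 - 1)² = 5² = 25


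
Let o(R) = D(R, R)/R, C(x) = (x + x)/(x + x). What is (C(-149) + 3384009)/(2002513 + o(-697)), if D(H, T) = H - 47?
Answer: 471730994/279150461 ≈ 1.6899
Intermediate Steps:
C(x) = 1 (C(x) = (2*x)/((2*x)) = (2*x)*(1/(2*x)) = 1)
D(H, T) = -47 + H
o(R) = (-47 + R)/R
(C(-149) + 3384009)/(2002513 + o(-697)) = (1 + 3384009)/(2002513 + (-47 - 697)/(-697)) = 3384010/(2002513 - 1/697*(-744)) = 3384010/(2002513 + 744/697) = 3384010/(1395752305/697) = 3384010*(697/1395752305) = 471730994/279150461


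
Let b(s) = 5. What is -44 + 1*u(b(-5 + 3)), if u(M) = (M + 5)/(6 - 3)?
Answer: -122/3 ≈ -40.667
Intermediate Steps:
u(M) = 5/3 + M/3 (u(M) = (5 + M)/3 = (5 + M)*(⅓) = 5/3 + M/3)
-44 + 1*u(b(-5 + 3)) = -44 + 1*(5/3 + (⅓)*5) = -44 + 1*(5/3 + 5/3) = -44 + 1*(10/3) = -44 + 10/3 = -122/3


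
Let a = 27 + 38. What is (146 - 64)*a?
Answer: 5330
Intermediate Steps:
a = 65
(146 - 64)*a = (146 - 64)*65 = 82*65 = 5330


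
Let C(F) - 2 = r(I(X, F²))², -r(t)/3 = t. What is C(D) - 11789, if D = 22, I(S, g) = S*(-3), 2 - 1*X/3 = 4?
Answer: -8871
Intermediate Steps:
X = -6 (X = 6 - 3*4 = 6 - 12 = -6)
I(S, g) = -3*S
r(t) = -3*t
C(F) = 2918 (C(F) = 2 + (-(-9)*(-6))² = 2 + (-3*18)² = 2 + (-54)² = 2 + 2916 = 2918)
C(D) - 11789 = 2918 - 11789 = -8871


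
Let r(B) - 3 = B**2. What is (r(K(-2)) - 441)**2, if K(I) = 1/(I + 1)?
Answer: 190969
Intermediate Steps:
K(I) = 1/(1 + I)
r(B) = 3 + B**2
(r(K(-2)) - 441)**2 = ((3 + (1/(1 - 2))**2) - 441)**2 = ((3 + (1/(-1))**2) - 441)**2 = ((3 + (-1)**2) - 441)**2 = ((3 + 1) - 441)**2 = (4 - 441)**2 = (-437)**2 = 190969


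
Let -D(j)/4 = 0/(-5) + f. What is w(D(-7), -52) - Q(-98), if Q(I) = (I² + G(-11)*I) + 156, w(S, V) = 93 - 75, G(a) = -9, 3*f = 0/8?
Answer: -10624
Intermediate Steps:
f = 0 (f = (0/8)/3 = (0*(⅛))/3 = (⅓)*0 = 0)
D(j) = 0 (D(j) = -4*(0/(-5) + 0) = -4*(0*(-⅕) + 0) = -4*(0 + 0) = -4*0 = 0)
w(S, V) = 18
Q(I) = 156 + I² - 9*I (Q(I) = (I² - 9*I) + 156 = 156 + I² - 9*I)
w(D(-7), -52) - Q(-98) = 18 - (156 + (-98)² - 9*(-98)) = 18 - (156 + 9604 + 882) = 18 - 1*10642 = 18 - 10642 = -10624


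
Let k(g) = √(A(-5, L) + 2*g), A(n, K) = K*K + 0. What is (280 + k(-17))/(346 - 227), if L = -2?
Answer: 40/17 + I*√30/119 ≈ 2.3529 + 0.046027*I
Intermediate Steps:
A(n, K) = K² (A(n, K) = K² + 0 = K²)
k(g) = √(4 + 2*g) (k(g) = √((-2)² + 2*g) = √(4 + 2*g))
(280 + k(-17))/(346 - 227) = (280 + √(4 + 2*(-17)))/(346 - 227) = (280 + √(4 - 34))/119 = (280 + √(-30))*(1/119) = (280 + I*√30)*(1/119) = 40/17 + I*√30/119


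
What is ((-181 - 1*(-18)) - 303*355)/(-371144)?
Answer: 13466/46393 ≈ 0.29026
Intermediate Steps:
((-181 - 1*(-18)) - 303*355)/(-371144) = ((-181 + 18) - 107565)*(-1/371144) = (-163 - 107565)*(-1/371144) = -107728*(-1/371144) = 13466/46393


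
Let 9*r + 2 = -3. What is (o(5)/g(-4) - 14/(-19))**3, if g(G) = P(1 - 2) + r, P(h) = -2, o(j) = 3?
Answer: -6967871/83453453 ≈ -0.083494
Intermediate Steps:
r = -5/9 (r = -2/9 + (1/9)*(-3) = -2/9 - 1/3 = -5/9 ≈ -0.55556)
g(G) = -23/9 (g(G) = -2 - 5/9 = -23/9)
(o(5)/g(-4) - 14/(-19))**3 = (3/(-23/9) - 14/(-19))**3 = (3*(-9/23) - 14*(-1/19))**3 = (-27/23 + 14/19)**3 = (-191/437)**3 = -6967871/83453453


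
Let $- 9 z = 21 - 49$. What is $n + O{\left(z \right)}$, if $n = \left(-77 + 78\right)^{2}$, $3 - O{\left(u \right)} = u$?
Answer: $\frac{8}{9} \approx 0.88889$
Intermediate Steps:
$z = \frac{28}{9}$ ($z = - \frac{21 - 49}{9} = \left(- \frac{1}{9}\right) \left(-28\right) = \frac{28}{9} \approx 3.1111$)
$O{\left(u \right)} = 3 - u$
$n = 1$ ($n = 1^{2} = 1$)
$n + O{\left(z \right)} = 1 + \left(3 - \frac{28}{9}\right) = 1 - \frac{1}{9} = \frac{8}{9}$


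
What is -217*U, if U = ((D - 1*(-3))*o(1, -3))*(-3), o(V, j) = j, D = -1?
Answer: -3906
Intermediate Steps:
U = 18 (U = ((-1 - 1*(-3))*(-3))*(-3) = ((-1 + 3)*(-3))*(-3) = (2*(-3))*(-3) = -6*(-3) = 18)
-217*U = -217*18 = -3906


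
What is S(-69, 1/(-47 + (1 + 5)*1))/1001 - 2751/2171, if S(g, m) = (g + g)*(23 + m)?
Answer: -30394239/6853847 ≈ -4.4346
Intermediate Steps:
S(g, m) = 2*g*(23 + m) (S(g, m) = (2*g)*(23 + m) = 2*g*(23 + m))
S(-69, 1/(-47 + (1 + 5)*1))/1001 - 2751/2171 = (2*(-69)*(23 + 1/(-47 + (1 + 5)*1)))/1001 - 2751/2171 = (2*(-69)*(23 + 1/(-47 + 6*1)))*(1/1001) - 2751*1/2171 = (2*(-69)*(23 + 1/(-47 + 6)))*(1/1001) - 2751/2171 = (2*(-69)*(23 + 1/(-41)))*(1/1001) - 2751/2171 = (2*(-69)*(23 - 1/41))*(1/1001) - 2751/2171 = (2*(-69)*(942/41))*(1/1001) - 2751/2171 = -129996/41*1/1001 - 2751/2171 = -129996/41041 - 2751/2171 = -30394239/6853847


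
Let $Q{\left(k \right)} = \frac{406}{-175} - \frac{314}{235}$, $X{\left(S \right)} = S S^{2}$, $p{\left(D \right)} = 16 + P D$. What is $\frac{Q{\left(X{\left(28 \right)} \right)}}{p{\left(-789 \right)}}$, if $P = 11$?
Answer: $\frac{4296}{10179025} \approx 0.00042204$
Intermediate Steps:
$p{\left(D \right)} = 16 + 11 D$
$X{\left(S \right)} = S^{3}$
$Q{\left(k \right)} = - \frac{4296}{1175}$ ($Q{\left(k \right)} = 406 \left(- \frac{1}{175}\right) - \frac{314}{235} = - \frac{58}{25} - \frac{314}{235} = - \frac{4296}{1175}$)
$\frac{Q{\left(X{\left(28 \right)} \right)}}{p{\left(-789 \right)}} = - \frac{4296}{1175 \left(16 + 11 \left(-789\right)\right)} = - \frac{4296}{1175 \left(16 - 8679\right)} = - \frac{4296}{1175 \left(-8663\right)} = \left(- \frac{4296}{1175}\right) \left(- \frac{1}{8663}\right) = \frac{4296}{10179025}$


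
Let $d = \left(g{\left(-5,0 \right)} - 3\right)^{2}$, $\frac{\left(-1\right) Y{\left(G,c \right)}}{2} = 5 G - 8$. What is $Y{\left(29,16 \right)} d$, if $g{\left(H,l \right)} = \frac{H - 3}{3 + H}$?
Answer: $-274$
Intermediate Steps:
$g{\left(H,l \right)} = \frac{-3 + H}{3 + H}$
$Y{\left(G,c \right)} = 16 - 10 G$ ($Y{\left(G,c \right)} = - 2 \left(5 G - 8\right) = - 2 \left(-8 + 5 G\right) = 16 - 10 G$)
$d = 1$ ($d = \left(\frac{-3 - 5}{3 - 5} - 3\right)^{2} = \left(\frac{1}{-2} \left(-8\right) - 3\right)^{2} = \left(\left(- \frac{1}{2}\right) \left(-8\right) - 3\right)^{2} = \left(4 - 3\right)^{2} = 1^{2} = 1$)
$Y{\left(29,16 \right)} d = \left(16 - 290\right) 1 = \left(-274\right) 1 = -274$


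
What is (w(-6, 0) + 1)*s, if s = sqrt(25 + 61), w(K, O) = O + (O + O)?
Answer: sqrt(86) ≈ 9.2736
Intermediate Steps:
w(K, O) = 3*O (w(K, O) = O + 2*O = 3*O)
s = sqrt(86) ≈ 9.2736
(w(-6, 0) + 1)*s = (3*0 + 1)*sqrt(86) = (0 + 1)*sqrt(86) = 1*sqrt(86) = sqrt(86)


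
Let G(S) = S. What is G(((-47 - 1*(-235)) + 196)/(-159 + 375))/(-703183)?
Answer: -16/6328647 ≈ -2.5282e-6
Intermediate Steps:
G(((-47 - 1*(-235)) + 196)/(-159 + 375))/(-703183) = (((-47 - 1*(-235)) + 196)/(-159 + 375))/(-703183) = (((-47 + 235) + 196)/216)*(-1/703183) = ((188 + 196)*(1/216))*(-1/703183) = (384*(1/216))*(-1/703183) = (16/9)*(-1/703183) = -16/6328647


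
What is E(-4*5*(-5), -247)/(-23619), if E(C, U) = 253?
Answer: -253/23619 ≈ -0.010712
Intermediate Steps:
E(-4*5*(-5), -247)/(-23619) = 253/(-23619) = 253*(-1/23619) = -253/23619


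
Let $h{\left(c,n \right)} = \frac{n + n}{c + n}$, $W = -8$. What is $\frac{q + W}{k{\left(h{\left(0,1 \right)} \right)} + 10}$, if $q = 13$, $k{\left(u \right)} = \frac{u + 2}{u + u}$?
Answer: $\frac{5}{11} \approx 0.45455$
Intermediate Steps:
$h{\left(c,n \right)} = \frac{2 n}{c + n}$
$k{\left(u \right)} = \frac{2 + u}{2 u}$
$\frac{q + W}{k{\left(h{\left(0,1 \right)} \right)} + 10} = \frac{13 - 8}{\frac{2 + 2 \cdot 1 \frac{1}{0 + 1}}{2 \cdot 2 \cdot 1 \frac{1}{0 + 1}} + 10} = \frac{1}{\frac{2 + 2 \cdot 1 \cdot 1^{-1}}{2 \cdot 2 \cdot 1 \cdot 1^{-1}} + 10} \cdot 5 = \frac{1}{\frac{2 + 2 \cdot 1 \cdot 1}{2 \cdot 2 \cdot 1 \cdot 1} + 10} \cdot 5 = \frac{1}{\frac{2 + 2}{2 \cdot 2} + 10} \cdot 5 = \frac{1}{\frac{1}{2} \cdot \frac{1}{2} \cdot 4 + 10} \cdot 5 = \frac{1}{1 + 10} \cdot 5 = \frac{1}{11} \cdot 5 = \frac{5}{11}$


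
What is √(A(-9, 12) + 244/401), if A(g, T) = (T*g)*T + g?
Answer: I*√209747461/401 ≈ 36.116*I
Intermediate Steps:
A(g, T) = g + g*T² (A(g, T) = g*T² + g = g + g*T²)
√(A(-9, 12) + 244/401) = √(-9*(1 + 12²) + 244/401) = √(-9*(1 + 144) + 244*(1/401)) = √(-9*145 + 244/401) = √(-1305 + 244/401) = √(-523061/401) = I*√209747461/401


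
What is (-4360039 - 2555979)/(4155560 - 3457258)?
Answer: -3458009/349151 ≈ -9.9041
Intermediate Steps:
(-4360039 - 2555979)/(4155560 - 3457258) = -6916018/698302 = -6916018*1/698302 = -3458009/349151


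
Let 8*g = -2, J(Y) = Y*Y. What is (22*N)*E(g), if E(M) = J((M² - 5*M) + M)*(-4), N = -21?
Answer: 66759/32 ≈ 2086.2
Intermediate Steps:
J(Y) = Y²
g = -¼ (g = (⅛)*(-2) = -¼ ≈ -0.25000)
E(M) = -4*(M² - 4*M)² (E(M) = ((M² - 5*M) + M)²*(-4) = (M² - 4*M)²*(-4) = -4*(M² - 4*M)²)
(22*N)*E(g) = (22*(-21))*(-4*(-¼)²*(-4 - ¼)²) = -(-1848)*(-17/4)²/16 = -(-1848)*289/(16*16) = -462*(-289/64) = 66759/32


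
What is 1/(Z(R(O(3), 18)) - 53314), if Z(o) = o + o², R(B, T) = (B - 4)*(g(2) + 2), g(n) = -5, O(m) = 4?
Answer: -1/53314 ≈ -1.8757e-5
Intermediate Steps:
R(B, T) = 12 - 3*B (R(B, T) = (B - 4)*(-5 + 2) = (-4 + B)*(-3) = 12 - 3*B)
1/(Z(R(O(3), 18)) - 53314) = 1/((12 - 3*4)*(1 + (12 - 3*4)) - 53314) = 1/((12 - 12)*(1 + (12 - 12)) - 53314) = 1/(0*(1 + 0) - 53314) = 1/(0*1 - 53314) = 1/(0 - 53314) = 1/(-53314) = -1/53314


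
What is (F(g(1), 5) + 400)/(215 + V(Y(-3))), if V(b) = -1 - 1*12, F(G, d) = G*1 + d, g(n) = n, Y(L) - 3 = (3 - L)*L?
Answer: 203/101 ≈ 2.0099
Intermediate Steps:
Y(L) = 3 + L*(3 - L) (Y(L) = 3 + (3 - L)*L = 3 + L*(3 - L))
F(G, d) = G + d
V(b) = -13 (V(b) = -1 - 12 = -13)
(F(g(1), 5) + 400)/(215 + V(Y(-3))) = ((1 + 5) + 400)/(215 - 13) = (6 + 400)/202 = 406*(1/202) = 203/101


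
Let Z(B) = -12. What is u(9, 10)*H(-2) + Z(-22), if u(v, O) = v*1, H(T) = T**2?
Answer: 24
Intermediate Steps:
u(v, O) = v
u(9, 10)*H(-2) + Z(-22) = 9*(-2)**2 - 12 = 9*4 - 12 = 36 - 12 = 24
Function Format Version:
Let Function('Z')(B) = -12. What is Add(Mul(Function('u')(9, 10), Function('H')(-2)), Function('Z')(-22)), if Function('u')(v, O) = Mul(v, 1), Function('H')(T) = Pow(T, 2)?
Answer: 24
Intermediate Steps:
Function('u')(v, O) = v
Add(Mul(Function('u')(9, 10), Function('H')(-2)), Function('Z')(-22)) = Add(Mul(9, Pow(-2, 2)), -12) = Add(Mul(9, 4), -12) = Add(36, -12) = 24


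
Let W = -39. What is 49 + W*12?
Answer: -419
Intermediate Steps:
49 + W*12 = 49 - 39*12 = 49 - 468 = -419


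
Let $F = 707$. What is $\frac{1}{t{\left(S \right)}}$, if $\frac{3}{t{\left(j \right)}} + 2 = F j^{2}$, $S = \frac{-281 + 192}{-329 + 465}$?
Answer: $\frac{1854385}{18496} \approx 100.26$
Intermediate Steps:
$S = - \frac{89}{136} \approx -0.65441$
$t{\left(j \right)} = \frac{3}{-2 + 707 j^{2}}$
$\frac{1}{t{\left(S \right)}} = \frac{1}{3 \frac{1}{-2 + 707 \left(- \frac{89}{136}\right)^{2}}} = \frac{1}{3 \frac{1}{-2 + 707 \cdot \frac{7921}{18496}}} = \frac{1}{3 \frac{1}{-2 + \frac{5600147}{18496}}} = \frac{1}{3 \frac{1}{\frac{5563155}{18496}}} = \frac{1}{3 \cdot \frac{18496}{5563155}} = \frac{1}{\frac{18496}{1854385}} = \frac{1854385}{18496}$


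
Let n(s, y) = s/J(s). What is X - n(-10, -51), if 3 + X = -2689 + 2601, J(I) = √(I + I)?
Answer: -91 - I*√5 ≈ -91.0 - 2.2361*I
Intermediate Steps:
J(I) = √2*√I (J(I) = √(2*I) = √2*√I)
X = -91 (X = -3 + (-2689 + 2601) = -3 - 88 = -91)
n(s, y) = √2*√s/2 (n(s, y) = s/((√2*√s)) = s*(√2/(2*√s)) = √2*√s/2)
X - n(-10, -51) = -91 - √2*√(-10)/2 = -91 - √2*I*√10/2 = -91 - I*√5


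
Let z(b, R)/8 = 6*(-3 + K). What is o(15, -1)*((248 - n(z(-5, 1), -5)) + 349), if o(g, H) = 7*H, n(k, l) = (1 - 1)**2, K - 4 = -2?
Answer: -4179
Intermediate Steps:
K = 2 (K = 4 - 2 = 2)
z(b, R) = -48 (z(b, R) = 8*(6*(-3 + 2)) = 8*(6*(-1)) = 8*(-6) = -48)
n(k, l) = 0 (n(k, l) = 0**2 = 0)
o(15, -1)*((248 - n(z(-5, 1), -5)) + 349) = (7*(-1))*((248 - 1*0) + 349) = -7*((248 + 0) + 349) = -7*(248 + 349) = -7*597 = -4179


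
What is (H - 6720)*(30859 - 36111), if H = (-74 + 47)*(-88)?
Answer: 22814688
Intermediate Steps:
H = 2376 (H = -27*(-88) = 2376)
(H - 6720)*(30859 - 36111) = (2376 - 6720)*(30859 - 36111) = -4344*(-5252) = 22814688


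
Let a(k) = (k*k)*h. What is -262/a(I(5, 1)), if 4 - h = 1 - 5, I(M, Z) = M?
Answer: -131/100 ≈ -1.3100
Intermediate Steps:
h = 8 (h = 4 - (1 - 5) = 4 - 1*(-4) = 4 + 4 = 8)
a(k) = 8*k**2 (a(k) = (k*k)*8 = k**2*8 = 8*k**2)
-262/a(I(5, 1)) = -262/(8*5**2) = -262/(8*25) = -262/200 = -262*1/200 = -131/100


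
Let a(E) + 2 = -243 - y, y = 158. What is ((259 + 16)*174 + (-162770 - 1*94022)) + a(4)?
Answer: -209345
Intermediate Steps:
a(E) = -403 (a(E) = -2 + (-243 - 1*158) = -2 + (-243 - 158) = -2 - 401 = -403)
((259 + 16)*174 + (-162770 - 1*94022)) + a(4) = ((259 + 16)*174 + (-162770 - 1*94022)) - 403 = (275*174 + (-162770 - 94022)) - 403 = (47850 - 256792) - 403 = -208942 - 403 = -209345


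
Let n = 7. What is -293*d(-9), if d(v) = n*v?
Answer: 18459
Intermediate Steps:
d(v) = 7*v
-293*d(-9) = -2051*(-9) = -293*(-63) = 18459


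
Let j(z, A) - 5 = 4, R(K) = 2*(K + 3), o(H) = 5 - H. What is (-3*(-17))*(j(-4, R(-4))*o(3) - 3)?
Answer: 765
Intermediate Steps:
R(K) = 6 + 2*K (R(K) = 2*(3 + K) = 6 + 2*K)
j(z, A) = 9 (j(z, A) = 5 + 4 = 9)
(-3*(-17))*(j(-4, R(-4))*o(3) - 3) = (-3*(-17))*(9*(5 - 1*3) - 3) = 51*(9*(5 - 3) - 3) = 51*(9*2 - 3) = 51*(18 - 3) = 51*15 = 765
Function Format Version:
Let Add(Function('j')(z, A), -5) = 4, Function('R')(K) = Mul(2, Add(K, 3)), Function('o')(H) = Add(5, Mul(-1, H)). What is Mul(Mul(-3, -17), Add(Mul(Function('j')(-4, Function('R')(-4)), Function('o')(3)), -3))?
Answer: 765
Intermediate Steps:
Function('R')(K) = Add(6, Mul(2, K)) (Function('R')(K) = Mul(2, Add(3, K)) = Add(6, Mul(2, K)))
Function('j')(z, A) = 9 (Function('j')(z, A) = Add(5, 4) = 9)
Mul(Mul(-3, -17), Add(Mul(Function('j')(-4, Function('R')(-4)), Function('o')(3)), -3)) = Mul(Mul(-3, -17), Add(Mul(9, Add(5, Mul(-1, 3))), -3)) = Mul(51, Add(Mul(9, Add(5, -3)), -3)) = Mul(51, Add(Mul(9, 2), -3)) = Mul(51, Add(18, -3)) = Mul(51, 15) = 765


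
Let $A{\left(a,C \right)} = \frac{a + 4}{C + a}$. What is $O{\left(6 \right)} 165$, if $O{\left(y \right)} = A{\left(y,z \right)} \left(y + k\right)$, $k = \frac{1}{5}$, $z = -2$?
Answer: $\frac{5115}{2} \approx 2557.5$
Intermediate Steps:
$A{\left(a,C \right)} = \frac{4 + a}{C + a}$
$k = \frac{1}{5} \approx 0.2$
$O{\left(y \right)} = \frac{\left(4 + y\right) \left(\frac{1}{5} + y\right)}{-2 + y}$ ($O{\left(y \right)} = \frac{4 + y}{-2 + y} \left(y + \frac{1}{5}\right) = \frac{4 + y}{-2 + y} \left(\frac{1}{5} + y\right) = \frac{\left(4 + y\right) \left(\frac{1}{5} + y\right)}{-2 + y}$)
$O{\left(6 \right)} 165 = \frac{\left(1 + 5 \cdot 6\right) \left(4 + 6\right)}{5 \left(-2 + 6\right)} 165 = \frac{1}{5} \cdot \frac{1}{4} \left(1 + 30\right) 10 \cdot 165 = \frac{1}{5} \cdot \frac{1}{4} \cdot 31 \cdot 10 \cdot 165 = \frac{31}{2} \cdot 165 = \frac{5115}{2}$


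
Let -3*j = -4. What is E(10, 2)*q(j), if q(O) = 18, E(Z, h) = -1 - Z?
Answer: -198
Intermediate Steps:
j = 4/3 (j = -1/3*(-4) = 4/3 ≈ 1.3333)
E(10, 2)*q(j) = (-1 - 1*10)*18 = (-1 - 10)*18 = -11*18 = -198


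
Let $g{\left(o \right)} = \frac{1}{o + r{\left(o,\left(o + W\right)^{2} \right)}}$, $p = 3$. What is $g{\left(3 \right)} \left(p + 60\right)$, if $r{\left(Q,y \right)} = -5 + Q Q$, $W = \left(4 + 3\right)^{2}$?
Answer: $9$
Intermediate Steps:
$W = 49$ ($W = 7^{2} = 49$)
$r{\left(Q,y \right)} = -5 + Q^{2}$
$g{\left(o \right)} = \frac{1}{-5 + o + o^{2}}$ ($g{\left(o \right)} = \frac{1}{o + \left(-5 + o^{2}\right)} = \frac{1}{-5 + o + o^{2}}$)
$g{\left(3 \right)} \left(p + 60\right) = \frac{3 + 60}{-5 + 3 + 3^{2}} = \frac{1}{-5 + 3 + 9} \cdot 63 = \frac{1}{7} \cdot 63 = 9$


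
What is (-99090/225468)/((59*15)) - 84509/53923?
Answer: -62474814047/39850930382 ≈ -1.5677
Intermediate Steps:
(-99090/225468)/((59*15)) - 84509/53923 = -99090*1/225468/885 - 84509*1/53923 = -5505/12526*1/885 - 84509/53923 = -367/739034 - 84509/53923 = -62474814047/39850930382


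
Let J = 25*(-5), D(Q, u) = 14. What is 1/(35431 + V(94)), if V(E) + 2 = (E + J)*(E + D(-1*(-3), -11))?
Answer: 1/32081 ≈ 3.1171e-5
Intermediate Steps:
J = -125
V(E) = -2 + (-125 + E)*(14 + E) (V(E) = -2 + (E - 125)*(E + 14) = -2 + (-125 + E)*(14 + E))
1/(35431 + V(94)) = 1/(35431 + (-1752 + 94**2 - 111*94)) = 1/(35431 + (-1752 + 8836 - 10434)) = 1/(35431 - 3350) = 1/32081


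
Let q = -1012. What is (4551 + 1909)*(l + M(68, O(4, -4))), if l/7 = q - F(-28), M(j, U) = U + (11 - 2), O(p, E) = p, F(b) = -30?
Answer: -44322060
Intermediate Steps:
M(j, U) = 9 + U (M(j, U) = U + 9 = 9 + U)
l = -6874 (l = 7*(-1012 - 1*(-30)) = 7*(-1012 + 30) = 7*(-982) = -6874)
(4551 + 1909)*(l + M(68, O(4, -4))) = (4551 + 1909)*(-6874 + (9 + 4)) = 6460*(-6874 + 13) = 6460*(-6861) = -44322060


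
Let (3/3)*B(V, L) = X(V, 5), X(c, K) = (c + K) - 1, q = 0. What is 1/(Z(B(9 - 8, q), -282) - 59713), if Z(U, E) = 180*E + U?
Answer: -1/110468 ≈ -9.0524e-6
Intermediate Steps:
X(c, K) = -1 + K + c (X(c, K) = (K + c) - 1 = -1 + K + c)
B(V, L) = 4 + V (B(V, L) = -1 + 5 + V = 4 + V)
Z(U, E) = U + 180*E
1/(Z(B(9 - 8, q), -282) - 59713) = 1/(((4 + (9 - 8)) + 180*(-282)) - 59713) = 1/(((4 + 1) - 50760) - 59713) = 1/((5 - 50760) - 59713) = 1/(-50755 - 59713) = 1/(-110468) = -1/110468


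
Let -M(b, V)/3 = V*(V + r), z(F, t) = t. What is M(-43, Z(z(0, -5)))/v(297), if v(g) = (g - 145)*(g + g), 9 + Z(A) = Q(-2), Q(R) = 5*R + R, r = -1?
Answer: -7/456 ≈ -0.015351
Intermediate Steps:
Q(R) = 6*R
Z(A) = -21 (Z(A) = -9 + 6*(-2) = -9 - 12 = -21)
M(b, V) = -3*V*(-1 + V) (M(b, V) = -3*V*(V - 1) = -3*V*(-1 + V))
v(g) = 2*g*(-145 + g) (v(g) = (-145 + g)*(2*g) = 2*g*(-145 + g))
M(-43, Z(z(0, -5)))/v(297) = (3*(-21)*(1 - 1*(-21)))/((2*297*(-145 + 297))) = (3*(-21)*(1 + 21))/((2*297*152)) = (3*(-21)*22)/90288 = -1386*1/90288 = -7/456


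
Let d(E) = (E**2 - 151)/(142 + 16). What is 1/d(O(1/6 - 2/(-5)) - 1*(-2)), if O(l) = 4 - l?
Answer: -142200/109331 ≈ -1.3006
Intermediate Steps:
d(E) = -151/158 + E**2/158 (d(E) = (-151 + E**2)/158 = (-151 + E**2)*(1/158) = -151/158 + E**2/158)
1/d(O(1/6 - 2/(-5)) - 1*(-2)) = 1/(-151/158 + ((4 - (1/6 - 2/(-5))) - 1*(-2))**2/158) = 1/(-151/158 + ((4 - (1*(1/6) - 2*(-1/5))) + 2)**2/158) = 1/(-151/158 + ((4 - (1/6 + 2/5)) + 2)**2/158) = 1/(-151/158 + ((4 - 1*17/30) + 2)**2/158) = 1/(-151/158 + ((4 - 17/30) + 2)**2/158) = 1/(-151/158 + (103/30 + 2)**2/158) = 1/(-151/158 + (163/30)**2/158) = 1/(-151/158 + (1/158)*(26569/900)) = 1/(-151/158 + 26569/142200) = 1/(-109331/142200) = -142200/109331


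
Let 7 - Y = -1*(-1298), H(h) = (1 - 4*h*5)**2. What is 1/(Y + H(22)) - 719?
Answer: -137638169/191430 ≈ -719.00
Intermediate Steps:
H(h) = (1 - 20*h)**2
Y = -1291 (Y = 7 - (-1)*(-1298) = 7 - 1*1298 = 7 - 1298 = -1291)
1/(Y + H(22)) - 719 = 1/(-1291 + (-1 + 20*22)**2) - 719 = 1/(-1291 + (-1 + 440)**2) - 719 = 1/(-1291 + 439**2) - 719 = 1/(-1291 + 192721) - 719 = 1/191430 - 719 = -137638169/191430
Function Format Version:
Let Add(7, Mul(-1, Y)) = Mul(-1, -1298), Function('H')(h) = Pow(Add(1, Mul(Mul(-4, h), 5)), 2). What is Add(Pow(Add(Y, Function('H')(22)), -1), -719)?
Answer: Rational(-137638169, 191430) ≈ -719.00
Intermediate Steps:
Function('H')(h) = Pow(Add(1, Mul(-20, h)), 2)
Y = -1291 (Y = Add(7, Mul(-1, Mul(-1, -1298))) = Add(7, Mul(-1, 1298)) = Add(7, -1298) = -1291)
Add(Pow(Add(Y, Function('H')(22)), -1), -719) = Add(Pow(Add(-1291, Pow(Add(-1, Mul(20, 22)), 2)), -1), -719) = Add(Pow(Add(-1291, Pow(Add(-1, 440), 2)), -1), -719) = Add(Pow(Add(-1291, Pow(439, 2)), -1), -719) = Add(Pow(Add(-1291, 192721), -1), -719) = Add(Pow(191430, -1), -719) = Add(Rational(1, 191430), -719) = Rational(-137638169, 191430)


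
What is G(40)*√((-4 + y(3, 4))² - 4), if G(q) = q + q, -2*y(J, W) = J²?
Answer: 40*√273 ≈ 660.91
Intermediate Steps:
y(J, W) = -J²/2
G(q) = 2*q
G(40)*√((-4 + y(3, 4))² - 4) = (2*40)*√((-4 - ½*3²)² - 4) = 80*√((-4 - ½*9)² - 4) = 80*√((-4 - 9/2)² - 4) = 80*√((-17/2)² - 4) = 80*√(289/4 - 4) = 80*√(273/4) = 80*(√273/2) = 40*√273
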